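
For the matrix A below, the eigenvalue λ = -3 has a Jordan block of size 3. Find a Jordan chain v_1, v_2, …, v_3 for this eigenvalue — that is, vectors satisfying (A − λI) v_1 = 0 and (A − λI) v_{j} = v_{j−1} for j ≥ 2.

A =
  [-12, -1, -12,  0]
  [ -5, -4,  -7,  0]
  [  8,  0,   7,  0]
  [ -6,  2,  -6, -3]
A Jordan chain for λ = -3 of length 3:
v_1 = (-10, -6, 8, -4)ᵀ
v_2 = (-9, -5, 8, -6)ᵀ
v_3 = (1, 0, 0, 0)ᵀ

Let N = A − (-3)·I. We want v_3 with N^3 v_3 = 0 but N^2 v_3 ≠ 0; then v_{j-1} := N · v_j for j = 3, …, 2.

Pick v_3 = (1, 0, 0, 0)ᵀ.
Then v_2 = N · v_3 = (-9, -5, 8, -6)ᵀ.
Then v_1 = N · v_2 = (-10, -6, 8, -4)ᵀ.

Sanity check: (A − (-3)·I) v_1 = (0, 0, 0, 0)ᵀ = 0. ✓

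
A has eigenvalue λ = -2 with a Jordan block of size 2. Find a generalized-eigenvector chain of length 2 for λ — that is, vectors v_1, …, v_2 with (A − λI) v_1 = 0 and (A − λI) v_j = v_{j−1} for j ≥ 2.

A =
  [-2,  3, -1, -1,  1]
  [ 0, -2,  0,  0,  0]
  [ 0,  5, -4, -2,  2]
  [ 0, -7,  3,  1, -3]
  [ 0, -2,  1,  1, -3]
A Jordan chain for λ = -2 of length 2:
v_1 = (3, 0, 5, -7, -2)ᵀ
v_2 = (0, 1, 0, 0, 0)ᵀ

Let N = A − (-2)·I. We want v_2 with N^2 v_2 = 0 but N^1 v_2 ≠ 0; then v_{j-1} := N · v_j for j = 2, …, 2.

Pick v_2 = (0, 1, 0, 0, 0)ᵀ.
Then v_1 = N · v_2 = (3, 0, 5, -7, -2)ᵀ.

Sanity check: (A − (-2)·I) v_1 = (0, 0, 0, 0, 0)ᵀ = 0. ✓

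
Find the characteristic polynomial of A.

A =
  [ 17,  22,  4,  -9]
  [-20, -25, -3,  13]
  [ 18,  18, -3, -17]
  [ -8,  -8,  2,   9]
x^4 + 2*x^3 - 12*x^2 + 14*x - 5

Expanding det(x·I − A) (e.g. by cofactor expansion or by noting that A is similar to its Jordan form J, which has the same characteristic polynomial as A) gives
  χ_A(x) = x^4 + 2*x^3 - 12*x^2 + 14*x - 5
which factors as (x - 1)^3*(x + 5). The eigenvalues (with algebraic multiplicities) are λ = -5 with multiplicity 1, λ = 1 with multiplicity 3.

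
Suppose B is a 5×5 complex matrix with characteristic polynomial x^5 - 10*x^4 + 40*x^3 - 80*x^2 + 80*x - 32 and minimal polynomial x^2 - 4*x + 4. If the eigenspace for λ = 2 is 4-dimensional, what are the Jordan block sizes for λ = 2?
Block sizes for λ = 2: [2, 1, 1, 1]

Step 1 — from the characteristic polynomial, algebraic multiplicity of λ = 2 is 5. From dim ker(B − (2)·I) = 4, there are exactly 4 Jordan blocks for λ = 2.
Step 2 — from the minimal polynomial, the factor (x − 2)^2 tells us the largest block for λ = 2 has size 2.
Step 3 — with total size 5, 4 blocks, and largest block 2, the block sizes (in nonincreasing order) are [2, 1, 1, 1].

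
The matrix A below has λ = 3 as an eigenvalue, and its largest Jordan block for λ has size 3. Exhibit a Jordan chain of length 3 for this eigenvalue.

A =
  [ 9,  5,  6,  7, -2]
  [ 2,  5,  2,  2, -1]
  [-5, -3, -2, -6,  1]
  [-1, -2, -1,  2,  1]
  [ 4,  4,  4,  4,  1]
A Jordan chain for λ = 3 of length 3:
v_1 = (1, 0, -1, 0, 0)ᵀ
v_2 = (6, 2, -5, -1, 4)ᵀ
v_3 = (1, 0, 0, 0, 0)ᵀ

Let N = A − (3)·I. We want v_3 with N^3 v_3 = 0 but N^2 v_3 ≠ 0; then v_{j-1} := N · v_j for j = 3, …, 2.

Pick v_3 = (1, 0, 0, 0, 0)ᵀ.
Then v_2 = N · v_3 = (6, 2, -5, -1, 4)ᵀ.
Then v_1 = N · v_2 = (1, 0, -1, 0, 0)ᵀ.

Sanity check: (A − (3)·I) v_1 = (0, 0, 0, 0, 0)ᵀ = 0. ✓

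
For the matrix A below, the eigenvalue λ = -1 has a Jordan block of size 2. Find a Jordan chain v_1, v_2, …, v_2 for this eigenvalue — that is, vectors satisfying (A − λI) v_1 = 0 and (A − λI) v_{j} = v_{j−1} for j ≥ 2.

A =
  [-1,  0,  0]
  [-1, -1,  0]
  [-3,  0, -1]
A Jordan chain for λ = -1 of length 2:
v_1 = (0, -1, -3)ᵀ
v_2 = (1, 0, 0)ᵀ

Let N = A − (-1)·I. We want v_2 with N^2 v_2 = 0 but N^1 v_2 ≠ 0; then v_{j-1} := N · v_j for j = 2, …, 2.

Pick v_2 = (1, 0, 0)ᵀ.
Then v_1 = N · v_2 = (0, -1, -3)ᵀ.

Sanity check: (A − (-1)·I) v_1 = (0, 0, 0)ᵀ = 0. ✓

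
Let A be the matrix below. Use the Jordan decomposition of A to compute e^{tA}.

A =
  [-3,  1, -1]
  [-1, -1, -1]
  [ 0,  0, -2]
e^{tA} =
  [-t*exp(-2*t) + exp(-2*t), t*exp(-2*t), -t*exp(-2*t)]
  [-t*exp(-2*t), t*exp(-2*t) + exp(-2*t), -t*exp(-2*t)]
  [0, 0, exp(-2*t)]

Strategy: write A = P · J · P⁻¹ where J is a Jordan canonical form, so e^{tA} = P · e^{tJ} · P⁻¹, and e^{tJ} can be computed block-by-block.

A has Jordan form
J =
  [-2,  1,  0]
  [ 0, -2,  0]
  [ 0,  0, -2]
(up to reordering of blocks).

Per-block formulas:
  For a 2×2 Jordan block J_2(-2): exp(t · J_2(-2)) = e^(-2t)·(I + t·N), where N is the 2×2 nilpotent shift.
  For a 1×1 block at λ = -2: exp(t · [-2]) = [e^(-2t)].

After assembling e^{tJ} and conjugating by P, we get:

e^{tA} =
  [-t*exp(-2*t) + exp(-2*t), t*exp(-2*t), -t*exp(-2*t)]
  [-t*exp(-2*t), t*exp(-2*t) + exp(-2*t), -t*exp(-2*t)]
  [0, 0, exp(-2*t)]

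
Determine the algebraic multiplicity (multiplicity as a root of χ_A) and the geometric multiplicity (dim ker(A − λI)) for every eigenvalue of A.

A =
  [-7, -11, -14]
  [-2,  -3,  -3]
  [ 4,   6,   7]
λ = -1: alg = 3, geom = 1

Step 1 — factor the characteristic polynomial to read off the algebraic multiplicities:
  χ_A(x) = (x + 1)^3

Step 2 — compute geometric multiplicities via the rank-nullity identity g(λ) = n − rank(A − λI):
  rank(A − (-1)·I) = 2, so dim ker(A − (-1)·I) = n − 2 = 1

Summary:
  λ = -1: algebraic multiplicity = 3, geometric multiplicity = 1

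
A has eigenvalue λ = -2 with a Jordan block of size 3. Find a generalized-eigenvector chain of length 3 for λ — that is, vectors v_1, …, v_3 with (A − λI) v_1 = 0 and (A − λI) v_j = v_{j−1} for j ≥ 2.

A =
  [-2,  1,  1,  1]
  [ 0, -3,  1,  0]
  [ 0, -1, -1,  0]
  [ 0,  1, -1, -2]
A Jordan chain for λ = -2 of length 3:
v_1 = (-1, 0, 0, 0)ᵀ
v_2 = (1, -1, -1, 1)ᵀ
v_3 = (0, 1, 0, 0)ᵀ

Let N = A − (-2)·I. We want v_3 with N^3 v_3 = 0 but N^2 v_3 ≠ 0; then v_{j-1} := N · v_j for j = 3, …, 2.

Pick v_3 = (0, 1, 0, 0)ᵀ.
Then v_2 = N · v_3 = (1, -1, -1, 1)ᵀ.
Then v_1 = N · v_2 = (-1, 0, 0, 0)ᵀ.

Sanity check: (A − (-2)·I) v_1 = (0, 0, 0, 0)ᵀ = 0. ✓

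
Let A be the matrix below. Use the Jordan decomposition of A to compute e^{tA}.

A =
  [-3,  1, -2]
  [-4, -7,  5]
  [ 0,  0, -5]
e^{tA} =
  [2*t*exp(-5*t) + exp(-5*t), t*exp(-5*t), t^2*exp(-5*t)/2 - 2*t*exp(-5*t)]
  [-4*t*exp(-5*t), -2*t*exp(-5*t) + exp(-5*t), -t^2*exp(-5*t) + 5*t*exp(-5*t)]
  [0, 0, exp(-5*t)]

Strategy: write A = P · J · P⁻¹ where J is a Jordan canonical form, so e^{tA} = P · e^{tJ} · P⁻¹, and e^{tJ} can be computed block-by-block.

A has Jordan form
J =
  [-5,  1,  0]
  [ 0, -5,  1]
  [ 0,  0, -5]
(up to reordering of blocks).

Per-block formulas:
  For a 3×3 Jordan block J_3(-5): exp(t · J_3(-5)) = e^(-5t)·(I + t·N + (t^2/2)·N^2), where N is the 3×3 nilpotent shift.

After assembling e^{tJ} and conjugating by P, we get:

e^{tA} =
  [2*t*exp(-5*t) + exp(-5*t), t*exp(-5*t), t^2*exp(-5*t)/2 - 2*t*exp(-5*t)]
  [-4*t*exp(-5*t), -2*t*exp(-5*t) + exp(-5*t), -t^2*exp(-5*t) + 5*t*exp(-5*t)]
  [0, 0, exp(-5*t)]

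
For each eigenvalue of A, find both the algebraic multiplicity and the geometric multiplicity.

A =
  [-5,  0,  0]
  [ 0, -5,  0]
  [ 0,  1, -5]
λ = -5: alg = 3, geom = 2

Step 1 — factor the characteristic polynomial to read off the algebraic multiplicities:
  χ_A(x) = (x + 5)^3

Step 2 — compute geometric multiplicities via the rank-nullity identity g(λ) = n − rank(A − λI):
  rank(A − (-5)·I) = 1, so dim ker(A − (-5)·I) = n − 1 = 2

Summary:
  λ = -5: algebraic multiplicity = 3, geometric multiplicity = 2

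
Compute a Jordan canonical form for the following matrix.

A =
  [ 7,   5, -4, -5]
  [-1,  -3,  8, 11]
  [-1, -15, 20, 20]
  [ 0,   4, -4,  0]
J_2(6) ⊕ J_2(6)

The characteristic polynomial is
  det(x·I − A) = x^4 - 24*x^3 + 216*x^2 - 864*x + 1296 = (x - 6)^4

Eigenvalues and multiplicities (the geometric multiplicity of λ is n − rank(A − λI), which equals the number of Jordan blocks for λ):
  λ = 6: algebraic multiplicity = 4, geometric multiplicity = 2

Determining the block sizes for each eigenvalue:
  λ = 6: with am = 4 and gm = 2, the partition is not yet determined (e.g. several partitions of 4 into 2 parts exist). Let N = A − (6)·I. Computing rank(N^1) = 2, rank(N^2) = 0; the number of blocks of size ≥ j is rank(N^{j−1}) − rank(N^j), giving [2, 2]. So we have 2 block(s) of size 2 → block sizes [2, 2]

Assembling the blocks gives a Jordan form
J =
  [6, 1, 0, 0]
  [0, 6, 0, 0]
  [0, 0, 6, 1]
  [0, 0, 0, 6]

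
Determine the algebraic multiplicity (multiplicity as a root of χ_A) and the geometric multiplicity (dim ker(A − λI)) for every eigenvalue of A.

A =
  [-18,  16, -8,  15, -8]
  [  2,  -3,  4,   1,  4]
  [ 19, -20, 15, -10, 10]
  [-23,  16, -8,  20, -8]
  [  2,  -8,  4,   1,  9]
λ = 3: alg = 1, geom = 1; λ = 5: alg = 4, geom = 2

Step 1 — factor the characteristic polynomial to read off the algebraic multiplicities:
  χ_A(x) = (x - 5)^4*(x - 3)

Step 2 — compute geometric multiplicities via the rank-nullity identity g(λ) = n − rank(A − λI):
  rank(A − (3)·I) = 4, so dim ker(A − (3)·I) = n − 4 = 1
  rank(A − (5)·I) = 3, so dim ker(A − (5)·I) = n − 3 = 2

Summary:
  λ = 3: algebraic multiplicity = 1, geometric multiplicity = 1
  λ = 5: algebraic multiplicity = 4, geometric multiplicity = 2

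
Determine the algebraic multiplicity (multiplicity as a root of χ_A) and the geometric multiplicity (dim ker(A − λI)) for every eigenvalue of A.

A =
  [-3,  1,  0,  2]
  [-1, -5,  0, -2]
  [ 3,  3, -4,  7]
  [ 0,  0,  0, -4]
λ = -4: alg = 4, geom = 2

Step 1 — factor the characteristic polynomial to read off the algebraic multiplicities:
  χ_A(x) = (x + 4)^4

Step 2 — compute geometric multiplicities via the rank-nullity identity g(λ) = n − rank(A − λI):
  rank(A − (-4)·I) = 2, so dim ker(A − (-4)·I) = n − 2 = 2

Summary:
  λ = -4: algebraic multiplicity = 4, geometric multiplicity = 2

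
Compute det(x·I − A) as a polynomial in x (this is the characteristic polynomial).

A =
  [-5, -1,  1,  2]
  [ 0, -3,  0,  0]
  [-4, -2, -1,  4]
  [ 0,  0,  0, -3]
x^4 + 12*x^3 + 54*x^2 + 108*x + 81

Expanding det(x·I − A) (e.g. by cofactor expansion or by noting that A is similar to its Jordan form J, which has the same characteristic polynomial as A) gives
  χ_A(x) = x^4 + 12*x^3 + 54*x^2 + 108*x + 81
which factors as (x + 3)^4. The eigenvalues (with algebraic multiplicities) are λ = -3 with multiplicity 4.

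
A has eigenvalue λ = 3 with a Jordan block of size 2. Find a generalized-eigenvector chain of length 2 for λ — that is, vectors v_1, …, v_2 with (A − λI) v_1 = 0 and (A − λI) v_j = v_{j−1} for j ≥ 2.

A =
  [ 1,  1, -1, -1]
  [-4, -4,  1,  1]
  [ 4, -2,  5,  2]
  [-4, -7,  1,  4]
A Jordan chain for λ = 3 of length 2:
v_1 = (-3, 3, 6, 3)ᵀ
v_2 = (1, -1, 0, 0)ᵀ

Let N = A − (3)·I. We want v_2 with N^2 v_2 = 0 but N^1 v_2 ≠ 0; then v_{j-1} := N · v_j for j = 2, …, 2.

Pick v_2 = (1, -1, 0, 0)ᵀ.
Then v_1 = N · v_2 = (-3, 3, 6, 3)ᵀ.

Sanity check: (A − (3)·I) v_1 = (0, 0, 0, 0)ᵀ = 0. ✓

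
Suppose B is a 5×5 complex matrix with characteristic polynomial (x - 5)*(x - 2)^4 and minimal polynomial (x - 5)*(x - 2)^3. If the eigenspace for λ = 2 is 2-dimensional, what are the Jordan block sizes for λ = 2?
Block sizes for λ = 2: [3, 1]

Step 1 — from the characteristic polynomial, algebraic multiplicity of λ = 2 is 4. From dim ker(B − (2)·I) = 2, there are exactly 2 Jordan blocks for λ = 2.
Step 2 — from the minimal polynomial, the factor (x − 2)^3 tells us the largest block for λ = 2 has size 3.
Step 3 — with total size 4, 2 blocks, and largest block 3, the block sizes (in nonincreasing order) are [3, 1].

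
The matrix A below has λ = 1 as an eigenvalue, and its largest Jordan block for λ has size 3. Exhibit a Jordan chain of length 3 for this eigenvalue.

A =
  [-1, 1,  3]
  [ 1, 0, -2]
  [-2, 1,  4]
A Jordan chain for λ = 1 of length 3:
v_1 = (-1, 1, -1)ᵀ
v_2 = (-2, 1, -2)ᵀ
v_3 = (1, 0, 0)ᵀ

Let N = A − (1)·I. We want v_3 with N^3 v_3 = 0 but N^2 v_3 ≠ 0; then v_{j-1} := N · v_j for j = 3, …, 2.

Pick v_3 = (1, 0, 0)ᵀ.
Then v_2 = N · v_3 = (-2, 1, -2)ᵀ.
Then v_1 = N · v_2 = (-1, 1, -1)ᵀ.

Sanity check: (A − (1)·I) v_1 = (0, 0, 0)ᵀ = 0. ✓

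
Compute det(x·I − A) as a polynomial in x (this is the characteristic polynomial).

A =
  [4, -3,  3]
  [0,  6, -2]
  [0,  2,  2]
x^3 - 12*x^2 + 48*x - 64

Expanding det(x·I − A) (e.g. by cofactor expansion or by noting that A is similar to its Jordan form J, which has the same characteristic polynomial as A) gives
  χ_A(x) = x^3 - 12*x^2 + 48*x - 64
which factors as (x - 4)^3. The eigenvalues (with algebraic multiplicities) are λ = 4 with multiplicity 3.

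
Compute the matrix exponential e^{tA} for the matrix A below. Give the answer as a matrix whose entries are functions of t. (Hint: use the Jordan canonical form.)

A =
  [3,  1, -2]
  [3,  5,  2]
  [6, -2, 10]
e^{tA} =
  [-3*t*exp(6*t) + exp(6*t), t*exp(6*t), -2*t*exp(6*t)]
  [3*t*exp(6*t), -t*exp(6*t) + exp(6*t), 2*t*exp(6*t)]
  [6*t*exp(6*t), -2*t*exp(6*t), 4*t*exp(6*t) + exp(6*t)]

Strategy: write A = P · J · P⁻¹ where J is a Jordan canonical form, so e^{tA} = P · e^{tJ} · P⁻¹, and e^{tJ} can be computed block-by-block.

A has Jordan form
J =
  [6, 1, 0]
  [0, 6, 0]
  [0, 0, 6]
(up to reordering of blocks).

Per-block formulas:
  For a 2×2 Jordan block J_2(6): exp(t · J_2(6)) = e^(6t)·(I + t·N), where N is the 2×2 nilpotent shift.
  For a 1×1 block at λ = 6: exp(t · [6]) = [e^(6t)].

After assembling e^{tJ} and conjugating by P, we get:

e^{tA} =
  [-3*t*exp(6*t) + exp(6*t), t*exp(6*t), -2*t*exp(6*t)]
  [3*t*exp(6*t), -t*exp(6*t) + exp(6*t), 2*t*exp(6*t)]
  [6*t*exp(6*t), -2*t*exp(6*t), 4*t*exp(6*t) + exp(6*t)]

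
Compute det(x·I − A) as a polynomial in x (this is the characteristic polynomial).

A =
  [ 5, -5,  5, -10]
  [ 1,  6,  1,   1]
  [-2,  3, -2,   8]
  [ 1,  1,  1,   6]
x^4 - 15*x^3 + 75*x^2 - 125*x

Expanding det(x·I − A) (e.g. by cofactor expansion or by noting that A is similar to its Jordan form J, which has the same characteristic polynomial as A) gives
  χ_A(x) = x^4 - 15*x^3 + 75*x^2 - 125*x
which factors as x*(x - 5)^3. The eigenvalues (with algebraic multiplicities) are λ = 0 with multiplicity 1, λ = 5 with multiplicity 3.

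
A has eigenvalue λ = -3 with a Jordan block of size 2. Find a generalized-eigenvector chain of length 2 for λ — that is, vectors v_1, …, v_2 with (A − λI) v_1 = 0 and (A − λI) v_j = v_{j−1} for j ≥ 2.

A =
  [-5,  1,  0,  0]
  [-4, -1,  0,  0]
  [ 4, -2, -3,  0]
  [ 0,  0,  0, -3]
A Jordan chain for λ = -3 of length 2:
v_1 = (-2, -4, 4, 0)ᵀ
v_2 = (1, 0, 0, 0)ᵀ

Let N = A − (-3)·I. We want v_2 with N^2 v_2 = 0 but N^1 v_2 ≠ 0; then v_{j-1} := N · v_j for j = 2, …, 2.

Pick v_2 = (1, 0, 0, 0)ᵀ.
Then v_1 = N · v_2 = (-2, -4, 4, 0)ᵀ.

Sanity check: (A − (-3)·I) v_1 = (0, 0, 0, 0)ᵀ = 0. ✓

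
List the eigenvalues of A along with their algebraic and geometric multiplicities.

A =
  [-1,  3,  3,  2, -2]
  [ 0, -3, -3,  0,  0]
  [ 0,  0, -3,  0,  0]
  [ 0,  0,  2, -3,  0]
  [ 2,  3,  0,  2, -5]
λ = -3: alg = 5, geom = 3

Step 1 — factor the characteristic polynomial to read off the algebraic multiplicities:
  χ_A(x) = (x + 3)^5

Step 2 — compute geometric multiplicities via the rank-nullity identity g(λ) = n − rank(A − λI):
  rank(A − (-3)·I) = 2, so dim ker(A − (-3)·I) = n − 2 = 3

Summary:
  λ = -3: algebraic multiplicity = 5, geometric multiplicity = 3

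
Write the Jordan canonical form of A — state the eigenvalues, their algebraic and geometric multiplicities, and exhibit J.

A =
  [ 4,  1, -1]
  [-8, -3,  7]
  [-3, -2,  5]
J_3(2)

The characteristic polynomial is
  det(x·I − A) = x^3 - 6*x^2 + 12*x - 8 = (x - 2)^3

Eigenvalues and multiplicities (the geometric multiplicity of λ is n − rank(A − λI), which equals the number of Jordan blocks for λ):
  λ = 2: algebraic multiplicity = 3, geometric multiplicity = 1

Determining the block sizes for each eigenvalue:
  λ = 2: one block (gm = 1), so the single block has size am = 3 → block sizes [3]

Assembling the blocks gives a Jordan form
J =
  [2, 1, 0]
  [0, 2, 1]
  [0, 0, 2]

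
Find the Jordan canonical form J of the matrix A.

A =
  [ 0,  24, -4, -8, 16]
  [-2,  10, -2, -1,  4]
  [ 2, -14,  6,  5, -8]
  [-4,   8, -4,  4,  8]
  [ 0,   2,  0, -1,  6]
J_1(4) ⊕ J_1(4) ⊕ J_2(6) ⊕ J_1(6)

The characteristic polynomial is
  det(x·I − A) = x^5 - 26*x^4 + 268*x^3 - 1368*x^2 + 3456*x - 3456 = (x - 6)^3*(x - 4)^2

Eigenvalues and multiplicities (the geometric multiplicity of λ is n − rank(A − λI), which equals the number of Jordan blocks for λ):
  λ = 4: algebraic multiplicity = 2, geometric multiplicity = 2
  λ = 6: algebraic multiplicity = 3, geometric multiplicity = 2

Determining the block sizes for each eigenvalue:
  λ = 4: gm = am = 2, so every block has size 1 → block sizes [1, 1]
  λ = 6: 2 blocks summing to 3 forces exactly one block of size 2 and the rest size 1 → block sizes [2, 1]

Assembling the blocks gives a Jordan form
J =
  [4, 0, 0, 0, 0]
  [0, 4, 0, 0, 0]
  [0, 0, 6, 1, 0]
  [0, 0, 0, 6, 0]
  [0, 0, 0, 0, 6]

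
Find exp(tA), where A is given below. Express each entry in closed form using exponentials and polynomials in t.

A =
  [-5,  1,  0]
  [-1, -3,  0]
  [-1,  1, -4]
e^{tA} =
  [-t*exp(-4*t) + exp(-4*t), t*exp(-4*t), 0]
  [-t*exp(-4*t), t*exp(-4*t) + exp(-4*t), 0]
  [-t*exp(-4*t), t*exp(-4*t), exp(-4*t)]

Strategy: write A = P · J · P⁻¹ where J is a Jordan canonical form, so e^{tA} = P · e^{tJ} · P⁻¹, and e^{tJ} can be computed block-by-block.

A has Jordan form
J =
  [-4,  1,  0]
  [ 0, -4,  0]
  [ 0,  0, -4]
(up to reordering of blocks).

Per-block formulas:
  For a 1×1 block at λ = -4: exp(t · [-4]) = [e^(-4t)].
  For a 2×2 Jordan block J_2(-4): exp(t · J_2(-4)) = e^(-4t)·(I + t·N), where N is the 2×2 nilpotent shift.

After assembling e^{tJ} and conjugating by P, we get:

e^{tA} =
  [-t*exp(-4*t) + exp(-4*t), t*exp(-4*t), 0]
  [-t*exp(-4*t), t*exp(-4*t) + exp(-4*t), 0]
  [-t*exp(-4*t), t*exp(-4*t), exp(-4*t)]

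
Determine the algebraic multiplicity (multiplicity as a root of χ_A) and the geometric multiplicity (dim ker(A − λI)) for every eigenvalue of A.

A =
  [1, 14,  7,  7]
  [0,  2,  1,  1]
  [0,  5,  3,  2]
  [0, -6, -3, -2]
λ = 1: alg = 4, geom = 2

Step 1 — factor the characteristic polynomial to read off the algebraic multiplicities:
  χ_A(x) = (x - 1)^4

Step 2 — compute geometric multiplicities via the rank-nullity identity g(λ) = n − rank(A − λI):
  rank(A − (1)·I) = 2, so dim ker(A − (1)·I) = n − 2 = 2

Summary:
  λ = 1: algebraic multiplicity = 4, geometric multiplicity = 2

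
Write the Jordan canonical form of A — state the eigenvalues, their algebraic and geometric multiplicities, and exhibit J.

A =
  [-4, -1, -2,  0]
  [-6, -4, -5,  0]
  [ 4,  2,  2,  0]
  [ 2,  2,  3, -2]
J_3(-2) ⊕ J_1(-2)

The characteristic polynomial is
  det(x·I − A) = x^4 + 8*x^3 + 24*x^2 + 32*x + 16 = (x + 2)^4

Eigenvalues and multiplicities (the geometric multiplicity of λ is n − rank(A − λI), which equals the number of Jordan blocks for λ):
  λ = -2: algebraic multiplicity = 4, geometric multiplicity = 2

Determining the block sizes for each eigenvalue:
  λ = -2: with am = 4 and gm = 2, the partition is not yet determined (e.g. several partitions of 4 into 2 parts exist). Let N = A − (-2)·I. Computing rank(N^1) = 2, rank(N^2) = 1, rank(N^3) = 0; the number of blocks of size ≥ j is rank(N^{j−1}) − rank(N^j), giving [2, 1, 1]. So we have 1 block(s) of size 3, 1 block(s) of size 1 → block sizes [3, 1]

Assembling the blocks gives a Jordan form
J =
  [-2,  1,  0,  0]
  [ 0, -2,  1,  0]
  [ 0,  0, -2,  0]
  [ 0,  0,  0, -2]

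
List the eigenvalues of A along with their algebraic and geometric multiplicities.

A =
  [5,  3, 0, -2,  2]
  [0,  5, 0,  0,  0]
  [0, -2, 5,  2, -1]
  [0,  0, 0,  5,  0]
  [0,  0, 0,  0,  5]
λ = 5: alg = 5, geom = 3

Step 1 — factor the characteristic polynomial to read off the algebraic multiplicities:
  χ_A(x) = (x - 5)^5

Step 2 — compute geometric multiplicities via the rank-nullity identity g(λ) = n − rank(A − λI):
  rank(A − (5)·I) = 2, so dim ker(A − (5)·I) = n − 2 = 3

Summary:
  λ = 5: algebraic multiplicity = 5, geometric multiplicity = 3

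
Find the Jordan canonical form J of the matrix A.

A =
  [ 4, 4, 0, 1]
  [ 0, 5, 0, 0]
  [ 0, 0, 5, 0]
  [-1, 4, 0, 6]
J_2(5) ⊕ J_1(5) ⊕ J_1(5)

The characteristic polynomial is
  det(x·I − A) = x^4 - 20*x^3 + 150*x^2 - 500*x + 625 = (x - 5)^4

Eigenvalues and multiplicities (the geometric multiplicity of λ is n − rank(A − λI), which equals the number of Jordan blocks for λ):
  λ = 5: algebraic multiplicity = 4, geometric multiplicity = 3

Determining the block sizes for each eigenvalue:
  λ = 5: 3 blocks summing to 4 forces exactly one block of size 2 and the rest size 1 → block sizes [2, 1, 1]

Assembling the blocks gives a Jordan form
J =
  [5, 1, 0, 0]
  [0, 5, 0, 0]
  [0, 0, 5, 0]
  [0, 0, 0, 5]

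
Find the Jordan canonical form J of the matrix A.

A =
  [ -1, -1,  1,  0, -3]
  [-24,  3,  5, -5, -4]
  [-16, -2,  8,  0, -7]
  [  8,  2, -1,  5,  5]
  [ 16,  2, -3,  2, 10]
J_3(5) ⊕ J_2(5)

The characteristic polynomial is
  det(x·I − A) = x^5 - 25*x^4 + 250*x^3 - 1250*x^2 + 3125*x - 3125 = (x - 5)^5

Eigenvalues and multiplicities (the geometric multiplicity of λ is n − rank(A − λI), which equals the number of Jordan blocks for λ):
  λ = 5: algebraic multiplicity = 5, geometric multiplicity = 2

Determining the block sizes for each eigenvalue:
  λ = 5: with am = 5 and gm = 2, the partition is not yet determined (e.g. several partitions of 5 into 2 parts exist). Let N = A − (5)·I. Computing rank(N^1) = 3, rank(N^2) = 1, rank(N^3) = 0; the number of blocks of size ≥ j is rank(N^{j−1}) − rank(N^j), giving [2, 2, 1]. So we have 1 block(s) of size 3, 1 block(s) of size 2 → block sizes [3, 2]

Assembling the blocks gives a Jordan form
J =
  [5, 1, 0, 0, 0]
  [0, 5, 1, 0, 0]
  [0, 0, 5, 0, 0]
  [0, 0, 0, 5, 1]
  [0, 0, 0, 0, 5]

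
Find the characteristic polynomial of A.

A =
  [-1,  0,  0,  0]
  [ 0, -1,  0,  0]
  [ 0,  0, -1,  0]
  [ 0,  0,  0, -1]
x^4 + 4*x^3 + 6*x^2 + 4*x + 1

Expanding det(x·I − A) (e.g. by cofactor expansion or by noting that A is similar to its Jordan form J, which has the same characteristic polynomial as A) gives
  χ_A(x) = x^4 + 4*x^3 + 6*x^2 + 4*x + 1
which factors as (x + 1)^4. The eigenvalues (with algebraic multiplicities) are λ = -1 with multiplicity 4.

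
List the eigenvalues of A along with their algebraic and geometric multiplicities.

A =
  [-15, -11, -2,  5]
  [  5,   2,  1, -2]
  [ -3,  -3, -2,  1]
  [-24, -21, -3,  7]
λ = -2: alg = 4, geom = 2

Step 1 — factor the characteristic polynomial to read off the algebraic multiplicities:
  χ_A(x) = (x + 2)^4

Step 2 — compute geometric multiplicities via the rank-nullity identity g(λ) = n − rank(A − λI):
  rank(A − (-2)·I) = 2, so dim ker(A − (-2)·I) = n − 2 = 2

Summary:
  λ = -2: algebraic multiplicity = 4, geometric multiplicity = 2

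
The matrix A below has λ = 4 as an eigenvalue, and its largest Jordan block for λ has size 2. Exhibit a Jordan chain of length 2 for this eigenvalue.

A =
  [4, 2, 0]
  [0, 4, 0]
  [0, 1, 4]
A Jordan chain for λ = 4 of length 2:
v_1 = (2, 0, 1)ᵀ
v_2 = (0, 1, 0)ᵀ

Let N = A − (4)·I. We want v_2 with N^2 v_2 = 0 but N^1 v_2 ≠ 0; then v_{j-1} := N · v_j for j = 2, …, 2.

Pick v_2 = (0, 1, 0)ᵀ.
Then v_1 = N · v_2 = (2, 0, 1)ᵀ.

Sanity check: (A − (4)·I) v_1 = (0, 0, 0)ᵀ = 0. ✓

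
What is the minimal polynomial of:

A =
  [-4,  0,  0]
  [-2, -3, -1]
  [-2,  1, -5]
x^2 + 8*x + 16

The characteristic polynomial is χ_A(x) = (x + 4)^3, so the eigenvalues are known. The minimal polynomial is
  m_A(x) = Π_λ (x − λ)^{k_λ}
where k_λ is the size of the *largest* Jordan block for λ (equivalently, the smallest k with (A − λI)^k v = 0 for every generalised eigenvector v of λ).

  λ = -4: largest Jordan block has size 2, contributing (x + 4)^2

So m_A(x) = (x + 4)^2 = x^2 + 8*x + 16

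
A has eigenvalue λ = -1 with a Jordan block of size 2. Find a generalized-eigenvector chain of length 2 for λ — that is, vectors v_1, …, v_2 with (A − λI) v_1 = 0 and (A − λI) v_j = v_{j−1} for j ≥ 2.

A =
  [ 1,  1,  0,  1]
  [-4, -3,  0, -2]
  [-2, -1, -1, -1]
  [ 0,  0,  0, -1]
A Jordan chain for λ = -1 of length 2:
v_1 = (2, -4, -2, 0)ᵀ
v_2 = (1, 0, 0, 0)ᵀ

Let N = A − (-1)·I. We want v_2 with N^2 v_2 = 0 but N^1 v_2 ≠ 0; then v_{j-1} := N · v_j for j = 2, …, 2.

Pick v_2 = (1, 0, 0, 0)ᵀ.
Then v_1 = N · v_2 = (2, -4, -2, 0)ᵀ.

Sanity check: (A − (-1)·I) v_1 = (0, 0, 0, 0)ᵀ = 0. ✓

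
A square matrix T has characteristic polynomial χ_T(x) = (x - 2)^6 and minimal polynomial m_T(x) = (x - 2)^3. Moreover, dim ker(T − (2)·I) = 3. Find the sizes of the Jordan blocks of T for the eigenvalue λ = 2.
Block sizes for λ = 2: [3, 2, 1]

Step 1 — from the characteristic polynomial, algebraic multiplicity of λ = 2 is 6. From dim ker(T − (2)·I) = 3, there are exactly 3 Jordan blocks for λ = 2.
Step 2 — from the minimal polynomial, the factor (x − 2)^3 tells us the largest block for λ = 2 has size 3.
Step 3 — with total size 6, 3 blocks, and largest block 3, the block sizes (in nonincreasing order) are [3, 2, 1].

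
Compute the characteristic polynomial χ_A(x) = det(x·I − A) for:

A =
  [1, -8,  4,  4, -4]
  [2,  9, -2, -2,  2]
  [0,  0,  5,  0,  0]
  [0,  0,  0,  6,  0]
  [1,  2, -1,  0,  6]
x^5 - 27*x^4 + 291*x^3 - 1565*x^2 + 4200*x - 4500

Expanding det(x·I − A) (e.g. by cofactor expansion or by noting that A is similar to its Jordan form J, which has the same characteristic polynomial as A) gives
  χ_A(x) = x^5 - 27*x^4 + 291*x^3 - 1565*x^2 + 4200*x - 4500
which factors as (x - 6)^2*(x - 5)^3. The eigenvalues (with algebraic multiplicities) are λ = 5 with multiplicity 3, λ = 6 with multiplicity 2.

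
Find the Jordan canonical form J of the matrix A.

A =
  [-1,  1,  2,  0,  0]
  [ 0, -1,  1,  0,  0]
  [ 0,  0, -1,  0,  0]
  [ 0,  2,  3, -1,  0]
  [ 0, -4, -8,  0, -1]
J_3(-1) ⊕ J_1(-1) ⊕ J_1(-1)

The characteristic polynomial is
  det(x·I − A) = x^5 + 5*x^4 + 10*x^3 + 10*x^2 + 5*x + 1 = (x + 1)^5

Eigenvalues and multiplicities (the geometric multiplicity of λ is n − rank(A − λI), which equals the number of Jordan blocks for λ):
  λ = -1: algebraic multiplicity = 5, geometric multiplicity = 3

Determining the block sizes for each eigenvalue:
  λ = -1: with am = 5 and gm = 3, the partition is not yet determined (e.g. several partitions of 5 into 3 parts exist). Let N = A − (-1)·I. Computing rank(N^1) = 2, rank(N^2) = 1, rank(N^3) = 0; the number of blocks of size ≥ j is rank(N^{j−1}) − rank(N^j), giving [3, 1, 1]. So we have 1 block(s) of size 3, 2 block(s) of size 1 → block sizes [3, 1, 1]

Assembling the blocks gives a Jordan form
J =
  [-1,  1,  0,  0,  0]
  [ 0, -1,  1,  0,  0]
  [ 0,  0, -1,  0,  0]
  [ 0,  0,  0, -1,  0]
  [ 0,  0,  0,  0, -1]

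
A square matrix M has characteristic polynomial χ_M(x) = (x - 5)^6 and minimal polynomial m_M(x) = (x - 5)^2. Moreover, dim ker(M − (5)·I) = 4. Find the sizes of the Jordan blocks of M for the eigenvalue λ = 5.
Block sizes for λ = 5: [2, 2, 1, 1]

Step 1 — from the characteristic polynomial, algebraic multiplicity of λ = 5 is 6. From dim ker(M − (5)·I) = 4, there are exactly 4 Jordan blocks for λ = 5.
Step 2 — from the minimal polynomial, the factor (x − 5)^2 tells us the largest block for λ = 5 has size 2.
Step 3 — with total size 6, 4 blocks, and largest block 2, the block sizes (in nonincreasing order) are [2, 2, 1, 1].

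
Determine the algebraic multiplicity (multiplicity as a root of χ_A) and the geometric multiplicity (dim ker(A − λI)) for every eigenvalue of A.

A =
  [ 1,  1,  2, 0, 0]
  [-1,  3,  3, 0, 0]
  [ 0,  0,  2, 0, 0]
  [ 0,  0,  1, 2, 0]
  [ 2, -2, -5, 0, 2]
λ = 2: alg = 5, geom = 3

Step 1 — factor the characteristic polynomial to read off the algebraic multiplicities:
  χ_A(x) = (x - 2)^5

Step 2 — compute geometric multiplicities via the rank-nullity identity g(λ) = n − rank(A − λI):
  rank(A − (2)·I) = 2, so dim ker(A − (2)·I) = n − 2 = 3

Summary:
  λ = 2: algebraic multiplicity = 5, geometric multiplicity = 3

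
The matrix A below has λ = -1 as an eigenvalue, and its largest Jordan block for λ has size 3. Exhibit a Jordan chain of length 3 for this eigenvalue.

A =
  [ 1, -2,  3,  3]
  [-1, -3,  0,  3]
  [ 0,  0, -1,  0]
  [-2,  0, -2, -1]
A Jordan chain for λ = -1 of length 3:
v_1 = (0, -6, 0, -4)ᵀ
v_2 = (2, -1, 0, -2)ᵀ
v_3 = (1, 0, 0, 0)ᵀ

Let N = A − (-1)·I. We want v_3 with N^3 v_3 = 0 but N^2 v_3 ≠ 0; then v_{j-1} := N · v_j for j = 3, …, 2.

Pick v_3 = (1, 0, 0, 0)ᵀ.
Then v_2 = N · v_3 = (2, -1, 0, -2)ᵀ.
Then v_1 = N · v_2 = (0, -6, 0, -4)ᵀ.

Sanity check: (A − (-1)·I) v_1 = (0, 0, 0, 0)ᵀ = 0. ✓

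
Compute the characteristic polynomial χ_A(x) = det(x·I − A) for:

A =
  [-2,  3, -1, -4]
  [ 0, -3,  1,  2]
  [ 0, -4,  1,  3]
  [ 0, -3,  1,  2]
x^4 + 2*x^3

Expanding det(x·I − A) (e.g. by cofactor expansion or by noting that A is similar to its Jordan form J, which has the same characteristic polynomial as A) gives
  χ_A(x) = x^4 + 2*x^3
which factors as x^3*(x + 2). The eigenvalues (with algebraic multiplicities) are λ = -2 with multiplicity 1, λ = 0 with multiplicity 3.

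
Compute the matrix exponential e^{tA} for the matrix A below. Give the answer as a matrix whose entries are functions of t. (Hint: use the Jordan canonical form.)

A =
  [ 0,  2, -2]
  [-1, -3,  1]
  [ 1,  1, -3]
e^{tA} =
  [2*t*exp(-2*t) + exp(-2*t), 2*t*exp(-2*t), -2*t*exp(-2*t)]
  [-t*exp(-2*t), -t*exp(-2*t) + exp(-2*t), t*exp(-2*t)]
  [t*exp(-2*t), t*exp(-2*t), -t*exp(-2*t) + exp(-2*t)]

Strategy: write A = P · J · P⁻¹ where J is a Jordan canonical form, so e^{tA} = P · e^{tJ} · P⁻¹, and e^{tJ} can be computed block-by-block.

A has Jordan form
J =
  [-2,  1,  0]
  [ 0, -2,  0]
  [ 0,  0, -2]
(up to reordering of blocks).

Per-block formulas:
  For a 1×1 block at λ = -2: exp(t · [-2]) = [e^(-2t)].
  For a 2×2 Jordan block J_2(-2): exp(t · J_2(-2)) = e^(-2t)·(I + t·N), where N is the 2×2 nilpotent shift.

After assembling e^{tJ} and conjugating by P, we get:

e^{tA} =
  [2*t*exp(-2*t) + exp(-2*t), 2*t*exp(-2*t), -2*t*exp(-2*t)]
  [-t*exp(-2*t), -t*exp(-2*t) + exp(-2*t), t*exp(-2*t)]
  [t*exp(-2*t), t*exp(-2*t), -t*exp(-2*t) + exp(-2*t)]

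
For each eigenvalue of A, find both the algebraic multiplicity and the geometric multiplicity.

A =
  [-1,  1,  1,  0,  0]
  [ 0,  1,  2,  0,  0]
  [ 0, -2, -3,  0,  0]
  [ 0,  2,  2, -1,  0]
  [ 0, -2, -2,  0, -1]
λ = -1: alg = 5, geom = 4

Step 1 — factor the characteristic polynomial to read off the algebraic multiplicities:
  χ_A(x) = (x + 1)^5

Step 2 — compute geometric multiplicities via the rank-nullity identity g(λ) = n − rank(A − λI):
  rank(A − (-1)·I) = 1, so dim ker(A − (-1)·I) = n − 1 = 4

Summary:
  λ = -1: algebraic multiplicity = 5, geometric multiplicity = 4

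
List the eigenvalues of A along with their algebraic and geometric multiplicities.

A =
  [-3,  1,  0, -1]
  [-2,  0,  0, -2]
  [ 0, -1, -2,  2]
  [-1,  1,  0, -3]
λ = -2: alg = 4, geom = 2

Step 1 — factor the characteristic polynomial to read off the algebraic multiplicities:
  χ_A(x) = (x + 2)^4

Step 2 — compute geometric multiplicities via the rank-nullity identity g(λ) = n − rank(A − λI):
  rank(A − (-2)·I) = 2, so dim ker(A − (-2)·I) = n − 2 = 2

Summary:
  λ = -2: algebraic multiplicity = 4, geometric multiplicity = 2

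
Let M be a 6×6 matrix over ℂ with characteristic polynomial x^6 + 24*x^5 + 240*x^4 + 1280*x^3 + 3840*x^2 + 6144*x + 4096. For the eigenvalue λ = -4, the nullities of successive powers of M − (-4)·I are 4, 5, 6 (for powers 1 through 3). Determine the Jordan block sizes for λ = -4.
Block sizes for λ = -4: [3, 1, 1, 1]

From the dimensions of kernels of powers, the number of Jordan blocks of size at least j is d_j − d_{j−1} where d_j = dim ker(N^j) (with d_0 = 0). Computing the differences gives [4, 1, 1].
The number of blocks of size exactly k is (#blocks of size ≥ k) − (#blocks of size ≥ k + 1), so the partition is: 3 block(s) of size 1, 1 block(s) of size 3.
In nonincreasing order the block sizes are [3, 1, 1, 1].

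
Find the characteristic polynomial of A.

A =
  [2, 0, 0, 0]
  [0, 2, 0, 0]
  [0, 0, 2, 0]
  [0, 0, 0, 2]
x^4 - 8*x^3 + 24*x^2 - 32*x + 16

Expanding det(x·I − A) (e.g. by cofactor expansion or by noting that A is similar to its Jordan form J, which has the same characteristic polynomial as A) gives
  χ_A(x) = x^4 - 8*x^3 + 24*x^2 - 32*x + 16
which factors as (x - 2)^4. The eigenvalues (with algebraic multiplicities) are λ = 2 with multiplicity 4.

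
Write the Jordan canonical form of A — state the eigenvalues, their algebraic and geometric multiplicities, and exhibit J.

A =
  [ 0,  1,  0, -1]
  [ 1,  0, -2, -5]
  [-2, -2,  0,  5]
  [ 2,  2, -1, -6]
J_1(-3) ⊕ J_3(-1)

The characteristic polynomial is
  det(x·I − A) = x^4 + 6*x^3 + 12*x^2 + 10*x + 3 = (x + 1)^3*(x + 3)

Eigenvalues and multiplicities (the geometric multiplicity of λ is n − rank(A − λI), which equals the number of Jordan blocks for λ):
  λ = -3: algebraic multiplicity = 1, geometric multiplicity = 1
  λ = -1: algebraic multiplicity = 3, geometric multiplicity = 1

Determining the block sizes for each eigenvalue:
  λ = -3: one block (gm = 1), so the single block has size am = 1 → block sizes [1]
  λ = -1: one block (gm = 1), so the single block has size am = 3 → block sizes [3]

Assembling the blocks gives a Jordan form
J =
  [-3,  0,  0,  0]
  [ 0, -1,  1,  0]
  [ 0,  0, -1,  1]
  [ 0,  0,  0, -1]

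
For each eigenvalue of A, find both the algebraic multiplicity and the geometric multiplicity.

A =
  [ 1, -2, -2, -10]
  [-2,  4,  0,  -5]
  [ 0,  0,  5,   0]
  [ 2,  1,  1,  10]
λ = 5: alg = 4, geom = 2

Step 1 — factor the characteristic polynomial to read off the algebraic multiplicities:
  χ_A(x) = (x - 5)^4

Step 2 — compute geometric multiplicities via the rank-nullity identity g(λ) = n − rank(A − λI):
  rank(A − (5)·I) = 2, so dim ker(A − (5)·I) = n − 2 = 2

Summary:
  λ = 5: algebraic multiplicity = 4, geometric multiplicity = 2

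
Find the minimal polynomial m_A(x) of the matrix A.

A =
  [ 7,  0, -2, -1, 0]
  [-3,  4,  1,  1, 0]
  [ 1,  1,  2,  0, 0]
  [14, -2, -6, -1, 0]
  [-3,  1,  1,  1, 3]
x^2 - 6*x + 9

The characteristic polynomial is χ_A(x) = (x - 3)^5, so the eigenvalues are known. The minimal polynomial is
  m_A(x) = Π_λ (x − λ)^{k_λ}
where k_λ is the size of the *largest* Jordan block for λ (equivalently, the smallest k with (A − λI)^k v = 0 for every generalised eigenvector v of λ).

  λ = 3: largest Jordan block has size 2, contributing (x − 3)^2

So m_A(x) = (x - 3)^2 = x^2 - 6*x + 9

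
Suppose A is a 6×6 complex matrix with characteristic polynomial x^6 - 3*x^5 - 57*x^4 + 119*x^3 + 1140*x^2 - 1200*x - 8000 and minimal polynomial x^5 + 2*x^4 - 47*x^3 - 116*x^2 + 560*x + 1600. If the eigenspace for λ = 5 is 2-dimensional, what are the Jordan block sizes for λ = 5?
Block sizes for λ = 5: [2, 1]

Step 1 — from the characteristic polynomial, algebraic multiplicity of λ = 5 is 3. From dim ker(A − (5)·I) = 2, there are exactly 2 Jordan blocks for λ = 5.
Step 2 — from the minimal polynomial, the factor (x − 5)^2 tells us the largest block for λ = 5 has size 2.
Step 3 — with total size 3, 2 blocks, and largest block 2, the block sizes (in nonincreasing order) are [2, 1].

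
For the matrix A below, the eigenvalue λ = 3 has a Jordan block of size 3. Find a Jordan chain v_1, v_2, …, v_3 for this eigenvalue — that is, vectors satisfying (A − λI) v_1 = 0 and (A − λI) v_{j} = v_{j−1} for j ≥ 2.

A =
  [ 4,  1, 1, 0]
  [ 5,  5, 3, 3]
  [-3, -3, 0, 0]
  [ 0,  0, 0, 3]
A Jordan chain for λ = 3 of length 3:
v_1 = (3, 6, -9, 0)ᵀ
v_2 = (1, 5, -3, 0)ᵀ
v_3 = (1, 0, 0, 0)ᵀ

Let N = A − (3)·I. We want v_3 with N^3 v_3 = 0 but N^2 v_3 ≠ 0; then v_{j-1} := N · v_j for j = 3, …, 2.

Pick v_3 = (1, 0, 0, 0)ᵀ.
Then v_2 = N · v_3 = (1, 5, -3, 0)ᵀ.
Then v_1 = N · v_2 = (3, 6, -9, 0)ᵀ.

Sanity check: (A − (3)·I) v_1 = (0, 0, 0, 0)ᵀ = 0. ✓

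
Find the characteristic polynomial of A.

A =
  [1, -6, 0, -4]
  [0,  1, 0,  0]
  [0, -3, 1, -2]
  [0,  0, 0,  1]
x^4 - 4*x^3 + 6*x^2 - 4*x + 1

Expanding det(x·I − A) (e.g. by cofactor expansion or by noting that A is similar to its Jordan form J, which has the same characteristic polynomial as A) gives
  χ_A(x) = x^4 - 4*x^3 + 6*x^2 - 4*x + 1
which factors as (x - 1)^4. The eigenvalues (with algebraic multiplicities) are λ = 1 with multiplicity 4.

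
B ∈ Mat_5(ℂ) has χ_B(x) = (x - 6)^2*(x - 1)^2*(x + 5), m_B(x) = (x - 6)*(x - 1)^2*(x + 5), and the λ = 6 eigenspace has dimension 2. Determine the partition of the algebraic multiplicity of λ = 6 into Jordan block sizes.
Block sizes for λ = 6: [1, 1]

Step 1 — from the characteristic polynomial, algebraic multiplicity of λ = 6 is 2. From dim ker(B − (6)·I) = 2, there are exactly 2 Jordan blocks for λ = 6.
Step 2 — from the minimal polynomial, the factor (x − 6) tells us the largest block for λ = 6 has size 1.
Step 3 — with total size 2, 2 blocks, and largest block 1, the block sizes (in nonincreasing order) are [1, 1].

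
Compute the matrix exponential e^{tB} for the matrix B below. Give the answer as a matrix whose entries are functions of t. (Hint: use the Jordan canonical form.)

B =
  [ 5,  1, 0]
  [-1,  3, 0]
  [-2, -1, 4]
e^{tB} =
  [t*exp(4*t) + exp(4*t), t*exp(4*t), 0]
  [-t*exp(4*t), -t*exp(4*t) + exp(4*t), 0]
  [-t^2*exp(4*t)/2 - 2*t*exp(4*t), -t^2*exp(4*t)/2 - t*exp(4*t), exp(4*t)]

Strategy: write B = P · J · P⁻¹ where J is a Jordan canonical form, so e^{tB} = P · e^{tJ} · P⁻¹, and e^{tJ} can be computed block-by-block.

B has Jordan form
J =
  [4, 1, 0]
  [0, 4, 1]
  [0, 0, 4]
(up to reordering of blocks).

Per-block formulas:
  For a 3×3 Jordan block J_3(4): exp(t · J_3(4)) = e^(4t)·(I + t·N + (t^2/2)·N^2), where N is the 3×3 nilpotent shift.

After assembling e^{tJ} and conjugating by P, we get:

e^{tB} =
  [t*exp(4*t) + exp(4*t), t*exp(4*t), 0]
  [-t*exp(4*t), -t*exp(4*t) + exp(4*t), 0]
  [-t^2*exp(4*t)/2 - 2*t*exp(4*t), -t^2*exp(4*t)/2 - t*exp(4*t), exp(4*t)]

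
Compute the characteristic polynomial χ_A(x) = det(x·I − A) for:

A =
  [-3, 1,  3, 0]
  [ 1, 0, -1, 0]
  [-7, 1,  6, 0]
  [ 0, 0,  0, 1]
x^4 - 4*x^3 + 6*x^2 - 4*x + 1

Expanding det(x·I − A) (e.g. by cofactor expansion or by noting that A is similar to its Jordan form J, which has the same characteristic polynomial as A) gives
  χ_A(x) = x^4 - 4*x^3 + 6*x^2 - 4*x + 1
which factors as (x - 1)^4. The eigenvalues (with algebraic multiplicities) are λ = 1 with multiplicity 4.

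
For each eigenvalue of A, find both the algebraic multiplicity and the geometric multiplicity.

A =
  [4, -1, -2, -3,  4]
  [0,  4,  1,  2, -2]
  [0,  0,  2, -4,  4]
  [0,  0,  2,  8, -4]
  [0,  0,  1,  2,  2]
λ = 4: alg = 5, geom = 3

Step 1 — factor the characteristic polynomial to read off the algebraic multiplicities:
  χ_A(x) = (x - 4)^5

Step 2 — compute geometric multiplicities via the rank-nullity identity g(λ) = n − rank(A − λI):
  rank(A − (4)·I) = 2, so dim ker(A − (4)·I) = n − 2 = 3

Summary:
  λ = 4: algebraic multiplicity = 5, geometric multiplicity = 3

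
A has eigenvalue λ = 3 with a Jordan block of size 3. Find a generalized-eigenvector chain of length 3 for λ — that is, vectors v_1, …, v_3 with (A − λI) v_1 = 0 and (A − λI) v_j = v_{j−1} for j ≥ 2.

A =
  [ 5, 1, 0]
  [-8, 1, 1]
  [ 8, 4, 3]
A Jordan chain for λ = 3 of length 3:
v_1 = (-4, 8, -16)ᵀ
v_2 = (2, -8, 8)ᵀ
v_3 = (1, 0, 0)ᵀ

Let N = A − (3)·I. We want v_3 with N^3 v_3 = 0 but N^2 v_3 ≠ 0; then v_{j-1} := N · v_j for j = 3, …, 2.

Pick v_3 = (1, 0, 0)ᵀ.
Then v_2 = N · v_3 = (2, -8, 8)ᵀ.
Then v_1 = N · v_2 = (-4, 8, -16)ᵀ.

Sanity check: (A − (3)·I) v_1 = (0, 0, 0)ᵀ = 0. ✓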